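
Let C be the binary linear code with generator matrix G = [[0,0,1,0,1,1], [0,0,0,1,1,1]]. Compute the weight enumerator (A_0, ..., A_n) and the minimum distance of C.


Weight distribution: A_0 = 1, A_2 = 1, A_3 = 2. Minimum distance d = 2.

Enumerate all 2^2 = 4 messages m ∈ F_2^2.
For each, compute codeword c = mG in F_2^6, then tally its weight.
  m = 00 → c = 000000, weight = 0.
  m = 10 → c = 001011, weight = 3.
  m = 01 → c = 000111, weight = 3.
  m = 11 → c = 001100, weight = 2.
Tally weights:
  weight 0: 1 codewords.
  weight 2: 1 codewords.
  weight 3: 2 codewords.
Minimum distance d = smallest w > 0 with A_w > 0 = 2.
Sanity: Σ A_w = 4 = 2^2 = 4 ✓.


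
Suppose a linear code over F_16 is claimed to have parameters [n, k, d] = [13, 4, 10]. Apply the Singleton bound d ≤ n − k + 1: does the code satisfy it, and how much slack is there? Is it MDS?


Singleton RHS = n − k + 1 = 10, slack = 0, bound satisfied, MDS.

Singleton bound: d ≤ n − k + 1.
Here n = 13, k = 4, so n − k + 1 = 10.
Given d = 10, check d ≤ 10: YES.
Slack = (n − k + 1) − d = 0.
The code is MDS (slack = 0).
Description: the claimed parameters are [13, 4, 10]_16; such a code would be MDS (meets Singleton bound).


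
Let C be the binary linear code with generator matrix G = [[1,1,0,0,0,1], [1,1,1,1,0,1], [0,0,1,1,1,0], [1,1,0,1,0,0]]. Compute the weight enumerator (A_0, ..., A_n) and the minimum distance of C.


Weight distribution: A_0 = 1, A_1 = 1, A_2 = 3, A_3 = 6, A_4 = 3, A_5 = 1, A_6 = 1. Minimum distance d = 1.

Enumerate all 2^4 = 16 messages m ∈ F_2^4.
For each, compute codeword c = mG in F_2^6, then tally its weight.
  m = 0000 → c = 000000, weight = 0.
  m = 1000 → c = 110001, weight = 3.
  m = 0100 → c = 111101, weight = 5.
  m = 1100 → c = 001100, weight = 2.
  m = 0010 → c = 001110, weight = 3.
  m = 1010 → c = 111111, weight = 6.
  m = 0110 → c = 110011, weight = 4.
  m = 1110 → c = 000010, weight = 1.
  m = 0001 → c = 110100, weight = 3.
  m = 1001 → c = 000101, weight = 2.
  m = 0101 → c = 001001, weight = 2.
  m = 1101 → c = 111000, weight = 3.
  m = 0011 → c = 111010, weight = 4.
  m = 1011 → c = 001011, weight = 3.
  m = 0111 → c = 000111, weight = 3.
  m = 1111 → c = 110110, weight = 4.
Tally weights:
  weight 0: 1 codewords.
  weight 1: 1 codewords.
  weight 2: 3 codewords.
  weight 3: 6 codewords.
  weight 4: 3 codewords.
  weight 5: 1 codewords.
  weight 6: 1 codewords.
Minimum distance d = smallest w > 0 with A_w > 0 = 1.
Sanity: Σ A_w = 16 = 2^4 = 16 ✓.


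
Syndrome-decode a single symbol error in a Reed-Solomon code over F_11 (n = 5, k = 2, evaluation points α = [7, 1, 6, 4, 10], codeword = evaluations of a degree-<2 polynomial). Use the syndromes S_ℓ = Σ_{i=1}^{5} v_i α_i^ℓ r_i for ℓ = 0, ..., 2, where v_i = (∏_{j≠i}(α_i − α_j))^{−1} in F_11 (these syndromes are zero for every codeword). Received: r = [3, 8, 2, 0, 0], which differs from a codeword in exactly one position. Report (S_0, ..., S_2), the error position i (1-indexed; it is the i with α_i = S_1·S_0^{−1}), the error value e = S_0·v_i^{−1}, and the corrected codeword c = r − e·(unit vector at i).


S = (6, 5, 6), error at position 5, error magnitude e = 5, c = [3, 8, 2, 0, 6].

Step 1: column multipliers v_i = (∏_{j≠i}(α_i − α_j))^{−1} mod 11.
  i = 1 (α = 7): (7−1)(7−6)(7−4)(7−10) = 6·1·3·(−3) = −54 ≡ 1, so v_1 = 1^{−1} = 1 (mod 11).
  i = 2 (α = 1): (1−7)(1−6)(1−4)(1−10) = (−6)·(−5)·(−3)·(−9) = 810 ≡ 7, so v_2 = 7^{−1} = 8 (mod 11).
  i = 3 (α = 6): (6−7)(6−1)(6−4)(6−10) = (−1)·5·2·(−4) = 40 ≡ 7, so v_3 = 7^{−1} = 8 (mod 11).
  i = 4 (α = 4): (4−7)(4−1)(4−6)(4−10) = (−3)·3·(−2)·(−6) = −108 ≡ 2, so v_4 = 2^{−1} = 6 (mod 11).
  i = 5 (α = 10): (10−7)(10−1)(10−6)(10−4) = 3·9·4·6 = 648 ≡ 10, so v_5 = 10^{−1} = 10 (mod 11).
  v = [1, 8, 8, 6, 10].
Step 2: syndromes of r = [3, 8, 2, 0, 0] (all sums mod 11).
  S_0 = Σ v_i r_i = 1·3 + 8·8 + 8·2 + 6·0 + 10·0 = 83 ≡ 6.
  S_1 = Σ v_i α_i r_i = 1·7·3 + 8·1·8 + 8·6·2 + 6·4·0 + 10·10·0 = 181 ≡ 5.
  α_i^2 mod 11 = [5, 1, 3, 5, 1].
  S_2 = Σ v_i α_i^2 r_i = 1·5·3 + 8·1·8 + 8·3·2 + 6·5·0 + 10·1·0 = 127 ≡ 6.
  S = (6, 5, 6) ≠ 0, so r is not a codeword (an error is present).
Step 3: locate the error. For a single error e at position i, S_ℓ = v_i·e·α_i^ℓ, so α_err = S_1/S_0.
  S_0^{−1} = 6^{−1} = 2 (mod 11), so α_err = 5·2 = 10 ≡ 10 = α_5. Error position i = 5.
  Consistency check: S_2/S_1 = 6·9 = 54 ≡ 10 = α_err ✓ (single-error assumption holds).
Step 4: error magnitude e = S_0/v_5 = S_0·∏_{j≠5}(α_5 − α_j) = 6·10 = 60 ≡ 5 (mod 11).
Step 5: correct position 5: c_5 = r_5 − e = 0 − 5 ≡ 6 (mod 11). Hence c = [3, 8, 2, 0, 6].
  Check: interpolating c through the α_i gives m(x) = 7 + 1·x (degree < 2) with m(α_i) = c_i for every i, so c is indeed a codeword.


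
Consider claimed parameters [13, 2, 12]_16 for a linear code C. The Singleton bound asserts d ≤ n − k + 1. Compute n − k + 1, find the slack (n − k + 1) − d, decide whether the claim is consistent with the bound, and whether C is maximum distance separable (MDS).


Singleton RHS = n − k + 1 = 12, slack = 0, bound satisfied, MDS.

Singleton bound: d ≤ n − k + 1.
Here n = 13, k = 2, so n − k + 1 = 12.
Given d = 12, check d ≤ 12: YES.
Slack = (n − k + 1) − d = 0.
The code is MDS (slack = 0).
Description: the claimed parameters are [13, 2, 12]_16; such a code would be MDS (meets Singleton bound).


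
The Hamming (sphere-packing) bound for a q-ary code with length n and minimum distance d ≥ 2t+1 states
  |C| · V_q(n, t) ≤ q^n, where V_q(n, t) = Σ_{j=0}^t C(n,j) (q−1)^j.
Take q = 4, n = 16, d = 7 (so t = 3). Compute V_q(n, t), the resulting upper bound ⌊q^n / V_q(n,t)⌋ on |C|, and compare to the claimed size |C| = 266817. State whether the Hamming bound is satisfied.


V_q(n, t) = 16249, q^n = 4294967296, Hamming bound = 264321, |C| = 266817 > bound (violated).

Step 1: Compute V_q(n, t) = Σ_{j=0}^3 C(n, j) (q−1)^j.
  j = 0: C(16,0)·(3)^0 = 1·1 = 1.
  j = 1: C(16,1)·(3)^1 = 16·3 = 48.
  j = 2: C(16,2)·(3)^2 = 120·9 = 1080.
  j = 3: C(16,3)·(3)^3 = 560·27 = 15120.
  V_q(n, t) = 1 + 48 + 1080 + 15120 = 16249.
Step 2: q^n = 4^16 = 4294967296.
Step 3: Hamming bound ⌊q^n / V_q(n,t)⌋ = ⌊4294967296/16249⌋ = 264321.
Step 4: Compare |C| = 266817 to 264321: violated.
The claimed |C| lies above the Hamming bound, so no 4-ary code of length 16 with d ≥ 7 can have 266817 codewords.


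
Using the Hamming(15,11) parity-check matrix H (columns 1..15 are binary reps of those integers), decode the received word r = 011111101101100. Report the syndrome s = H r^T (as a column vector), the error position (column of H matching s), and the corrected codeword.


s = (0, 0, 1, 1)^T, error position = 3, corrected codeword c = 010111101101100

Compute s = H r^T mod 2 one row at a time:
  s_1 = 0 + 1 + 1 + 0 + 1 + 1 + 0 + 0 = 4 ≡ 0 (mod 2).
  s_2 = 1 + 1 + 1 + 1 + 1 + 1 + 0 + 0 = 6 ≡ 0 (mod 2).
  s_3 = 1 + 1 + 1 + 1 + 1 + 0 + 0 + 0 = 5 ≡ 1 (mod 2).
  s_4 = 0 + 1 + 1 + 1 + 1 + 0 + 1 + 0 = 5 ≡ 1 (mod 2).
s = (0, 0, 1, 1)^T — this equals column 3 of H (binary 0011), so error is at position 3.
Correct: flip bit 3 of r = 011111101101100 to get c = 010111101101100.


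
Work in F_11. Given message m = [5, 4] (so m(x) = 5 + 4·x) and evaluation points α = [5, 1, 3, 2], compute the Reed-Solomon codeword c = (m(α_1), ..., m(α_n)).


c = [3, 9, 6, 2]

Message polynomial: m(x) = 5 + 4·x (mod 11).
For each evaluation point α_i, compute m(α_i) mod 11:
  α_1 = 5: Horner steps 4 → 3, so m(5) = 3.
  α_2 = 1: Horner steps 4 → 9, so m(1) = 9.
  α_3 = 3: Horner steps 4 → 6, so m(3) = 6.
  α_4 = 2: Horner steps 4 → 2, so m(2) = 2.
Codeword c = [3, 9, 6, 2] ∈ F_11^4.


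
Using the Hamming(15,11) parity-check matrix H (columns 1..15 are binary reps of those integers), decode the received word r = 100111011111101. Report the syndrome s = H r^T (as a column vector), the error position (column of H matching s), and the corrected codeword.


s = (1, 0, 0, 0)^T, error position = 8, corrected codeword c = 100111001111101

Compute s = H r^T mod 2 one row at a time:
  s_1 = 1 + 1 + 1 + 1 + 1 + 1 + 0 + 1 = 7 ≡ 1 (mod 2).
  s_2 = 1 + 1 + 1 + 0 + 1 + 1 + 0 + 1 = 6 ≡ 0 (mod 2).
  s_3 = 0 + 0 + 1 + 0 + 1 + 1 + 0 + 1 = 4 ≡ 0 (mod 2).
  s_4 = 1 + 0 + 1 + 0 + 1 + 1 + 1 + 1 = 6 ≡ 0 (mod 2).
s = (1, 0, 0, 0)^T — this equals column 8 of H (binary 1000), so error is at position 8.
Correct: flip bit 8 of r = 100111011111101 to get c = 100111001111101.


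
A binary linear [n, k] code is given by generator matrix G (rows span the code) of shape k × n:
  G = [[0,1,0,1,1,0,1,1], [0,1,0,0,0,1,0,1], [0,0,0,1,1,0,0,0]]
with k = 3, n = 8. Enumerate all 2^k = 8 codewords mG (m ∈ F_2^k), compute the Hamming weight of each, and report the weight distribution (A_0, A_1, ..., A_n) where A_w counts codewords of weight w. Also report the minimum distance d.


Weight distribution: A_0 = 1, A_2 = 2, A_3 = 2, A_4 = 1, A_5 = 2. Minimum distance d = 2.

Enumerate all 2^3 = 8 messages m ∈ F_2^3.
For each, compute codeword c = mG in F_2^8, then tally its weight.
  m = 000 → c = 00000000, weight = 0.
  m = 100 → c = 01011011, weight = 5.
  m = 010 → c = 01000101, weight = 3.
  m = 110 → c = 00011110, weight = 4.
  m = 001 → c = 00011000, weight = 2.
  m = 101 → c = 01000011, weight = 3.
  m = 011 → c = 01011101, weight = 5.
  m = 111 → c = 00000110, weight = 2.
Tally weights:
  weight 0: 1 codewords.
  weight 2: 2 codewords.
  weight 3: 2 codewords.
  weight 4: 1 codewords.
  weight 5: 2 codewords.
Minimum distance d = smallest w > 0 with A_w > 0 = 2.
Sanity: Σ A_w = 8 = 2^3 = 8 ✓.


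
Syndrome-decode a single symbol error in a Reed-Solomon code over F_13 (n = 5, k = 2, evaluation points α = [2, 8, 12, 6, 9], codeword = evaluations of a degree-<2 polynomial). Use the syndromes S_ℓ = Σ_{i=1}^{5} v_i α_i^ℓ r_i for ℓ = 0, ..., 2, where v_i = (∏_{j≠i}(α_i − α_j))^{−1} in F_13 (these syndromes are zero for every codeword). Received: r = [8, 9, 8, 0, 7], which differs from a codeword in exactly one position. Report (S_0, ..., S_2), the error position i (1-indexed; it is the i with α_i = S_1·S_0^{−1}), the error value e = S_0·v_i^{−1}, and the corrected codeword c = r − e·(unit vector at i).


S = (4, 9, 4), error at position 3, error magnitude e = 7, c = [8, 9, 1, 0, 7].

Step 1: column multipliers v_i = (∏_{j≠i}(α_i − α_j))^{−1} mod 13.
  i = 1 (α = 2): (2−8)(2−12)(2−6)(2−9) = (−6)·(−10)·(−4)·(−7) = 1680 ≡ 3, so v_1 = 3^{−1} = 9 (mod 13).
  i = 2 (α = 8): (8−2)(8−12)(8−6)(8−9) = 6·(−4)·2·(−1) = 48 ≡ 9, so v_2 = 9^{−1} = 3 (mod 13).
  i = 3 (α = 12): (12−2)(12−8)(12−6)(12−9) = 10·4·6·3 = 720 ≡ 5, so v_3 = 5^{−1} = 8 (mod 13).
  i = 4 (α = 6): (6−2)(6−8)(6−12)(6−9) = 4·(−2)·(−6)·(−3) = −144 ≡ 12, so v_4 = 12^{−1} = 12 (mod 13).
  i = 5 (α = 9): (9−2)(9−8)(9−12)(9−6) = 7·1·(−3)·3 = −63 ≡ 2, so v_5 = 2^{−1} = 7 (mod 13).
  v = [9, 3, 8, 12, 7].
Step 2: syndromes of r = [8, 9, 8, 0, 7] (all sums mod 13).
  S_0 = Σ v_i r_i = 9·8 + 3·9 + 8·8 + 12·0 + 7·7 = 212 ≡ 4.
  S_1 = Σ v_i α_i r_i = 9·2·8 + 3·8·9 + 8·12·8 + 12·6·0 + 7·9·7 = 1569 ≡ 9.
  α_i^2 mod 13 = [4, 12, 1, 10, 3].
  S_2 = Σ v_i α_i^2 r_i = 9·4·8 + 3·12·9 + 8·1·8 + 12·10·0 + 7·3·7 = 823 ≡ 4.
  S = (4, 9, 4) ≠ 0, so r is not a codeword (an error is present).
Step 3: locate the error. For a single error e at position i, S_ℓ = v_i·e·α_i^ℓ, so α_err = S_1/S_0.
  S_0^{−1} = 4^{−1} = 10 (mod 13), so α_err = 9·10 = 90 ≡ 12 = α_3. Error position i = 3.
  Consistency check: S_2/S_1 = 4·3 = 12 ≡ 12 = α_err ✓ (single-error assumption holds).
Step 4: error magnitude e = S_0/v_3 = S_0·∏_{j≠3}(α_3 − α_j) = 4·5 = 20 ≡ 7 (mod 13).
Step 5: correct position 3: c_3 = r_3 − e = 8 − 7 ≡ 1 (mod 13). Hence c = [8, 9, 1, 0, 7].
  Check: interpolating c through the α_i gives m(x) = 12 + 11·x (degree < 2) with m(α_i) = c_i for every i, so c is indeed a codeword.


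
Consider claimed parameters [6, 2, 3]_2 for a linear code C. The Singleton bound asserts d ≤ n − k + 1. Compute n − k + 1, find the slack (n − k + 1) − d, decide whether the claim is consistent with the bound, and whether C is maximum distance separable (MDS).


Singleton RHS = n − k + 1 = 5, slack = 2, bound satisfied, not MDS.

Singleton bound: d ≤ n − k + 1.
Here n = 6, k = 2, so n − k + 1 = 5.
Given d = 3, check d ≤ 5: YES.
Slack = (n − k + 1) − d = 2.
The code is NOT MDS (slack = 2 > 0).
Description: the claimed parameters are [6, 2, 3]_2; such a code would be non-MDS.


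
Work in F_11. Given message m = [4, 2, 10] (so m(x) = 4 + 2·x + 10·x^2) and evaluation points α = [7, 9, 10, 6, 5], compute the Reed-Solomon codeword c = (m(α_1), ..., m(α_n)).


c = [2, 7, 1, 2, 0]

Message polynomial: m(x) = 4 + 2·x + 10·x^2 (mod 11).
For each evaluation point α_i, compute m(α_i) mod 11:
  α_1 = 7: Horner steps 10 → 6 → 2, so m(7) = 2.
  α_2 = 9: Horner steps 10 → 4 → 7, so m(9) = 7.
  α_3 = 10: Horner steps 10 → 3 → 1, so m(10) = 1.
  α_4 = 6: Horner steps 10 → 7 → 2, so m(6) = 2.
  α_5 = 5: Horner steps 10 → 8 → 0, so m(5) = 0.
Codeword c = [2, 7, 1, 2, 0] ∈ F_11^5.


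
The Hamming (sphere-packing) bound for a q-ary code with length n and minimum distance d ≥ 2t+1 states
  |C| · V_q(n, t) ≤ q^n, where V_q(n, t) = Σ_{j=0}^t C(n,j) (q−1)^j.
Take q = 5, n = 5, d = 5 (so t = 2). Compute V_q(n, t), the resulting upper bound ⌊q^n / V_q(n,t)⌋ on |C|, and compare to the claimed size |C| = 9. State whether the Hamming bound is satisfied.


V_q(n, t) = 181, q^n = 3125, Hamming bound = 17, |C| = 9 ≤ bound (satisfied).

Step 1: Compute V_q(n, t) = Σ_{j=0}^2 C(n, j) (q−1)^j.
  j = 0: C(5,0)·(4)^0 = 1·1 = 1.
  j = 1: C(5,1)·(4)^1 = 5·4 = 20.
  j = 2: C(5,2)·(4)^2 = 10·16 = 160.
  V_q(n, t) = 1 + 20 + 160 = 181.
Step 2: q^n = 5^5 = 3125.
Step 3: Hamming bound ⌊q^n / V_q(n,t)⌋ = ⌊3125/181⌋ = 17.
Step 4: Compare |C| = 9 to 17: satisfied.
The claimed |C| lies below the Hamming bound.


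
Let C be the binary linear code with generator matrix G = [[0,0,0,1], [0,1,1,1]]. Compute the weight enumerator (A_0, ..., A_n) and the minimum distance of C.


Weight distribution: A_0 = 1, A_1 = 1, A_2 = 1, A_3 = 1. Minimum distance d = 1.

Enumerate all 2^2 = 4 messages m ∈ F_2^2.
For each, compute codeword c = mG in F_2^4, then tally its weight.
  m = 00 → c = 0000, weight = 0.
  m = 10 → c = 0001, weight = 1.
  m = 01 → c = 0111, weight = 3.
  m = 11 → c = 0110, weight = 2.
Tally weights:
  weight 0: 1 codewords.
  weight 1: 1 codewords.
  weight 2: 1 codewords.
  weight 3: 1 codewords.
Minimum distance d = smallest w > 0 with A_w > 0 = 1.
Sanity: Σ A_w = 4 = 2^2 = 4 ✓.


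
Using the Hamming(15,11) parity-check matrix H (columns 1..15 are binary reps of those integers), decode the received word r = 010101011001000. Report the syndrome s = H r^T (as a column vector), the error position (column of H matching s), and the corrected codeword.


s = (1, 1, 0, 1)^T, error position = 13, corrected codeword c = 010101011001100

Compute s = H r^T mod 2 one row at a time:
  s_1 = 1 + 1 + 0 + 0 + 1 + 0 + 0 + 0 = 3 ≡ 1 (mod 2).
  s_2 = 1 + 0 + 1 + 0 + 1 + 0 + 0 + 0 = 3 ≡ 1 (mod 2).
  s_3 = 1 + 0 + 1 + 0 + 0 + 0 + 0 + 0 = 2 ≡ 0 (mod 2).
  s_4 = 0 + 0 + 0 + 0 + 1 + 0 + 0 + 0 = 1 ≡ 1 (mod 2).
s = (1, 1, 0, 1)^T — this equals column 13 of H (binary 1101), so error is at position 13.
Correct: flip bit 13 of r = 010101011001000 to get c = 010101011001100.


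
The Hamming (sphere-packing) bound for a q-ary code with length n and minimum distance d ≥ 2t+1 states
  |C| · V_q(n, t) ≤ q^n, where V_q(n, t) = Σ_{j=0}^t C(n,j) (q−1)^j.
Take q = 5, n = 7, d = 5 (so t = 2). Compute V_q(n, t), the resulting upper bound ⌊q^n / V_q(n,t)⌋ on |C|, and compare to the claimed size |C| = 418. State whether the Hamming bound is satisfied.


V_q(n, t) = 365, q^n = 78125, Hamming bound = 214, |C| = 418 > bound (violated).

Step 1: Compute V_q(n, t) = Σ_{j=0}^2 C(n, j) (q−1)^j.
  j = 0: C(7,0)·(4)^0 = 1·1 = 1.
  j = 1: C(7,1)·(4)^1 = 7·4 = 28.
  j = 2: C(7,2)·(4)^2 = 21·16 = 336.
  V_q(n, t) = 1 + 28 + 336 = 365.
Step 2: q^n = 5^7 = 78125.
Step 3: Hamming bound ⌊q^n / V_q(n,t)⌋ = ⌊78125/365⌋ = 214.
Step 4: Compare |C| = 418 to 214: violated.
The claimed |C| lies above the Hamming bound, so no 5-ary code of length 7 with d ≥ 5 can have 418 codewords.


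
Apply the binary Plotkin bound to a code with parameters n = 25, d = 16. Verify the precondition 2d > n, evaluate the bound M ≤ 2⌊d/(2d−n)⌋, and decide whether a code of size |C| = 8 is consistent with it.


Plotkin bound M ≤ 4; given |C| = 8 > bound (violated).

Check applicability: 2d = 32, n = 25.
2d − n = 7 > 0, so Plotkin applies.
Compute d/(2d−n) = 16/7 ≈ 2.2857.
⌊d/(2d−n)⌋ = 2.
Plotkin bound: M ≤ 2·2 = 4.
Given |C| = 8, check: VIOLATED.
This |C| is above the Plotkin bound, so no binary code with n = 25, d = 16 and 8 codewords exists.


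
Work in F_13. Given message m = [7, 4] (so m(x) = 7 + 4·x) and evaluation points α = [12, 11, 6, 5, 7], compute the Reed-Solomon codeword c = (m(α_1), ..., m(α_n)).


c = [3, 12, 5, 1, 9]

Message polynomial: m(x) = 7 + 4·x (mod 13).
For each evaluation point α_i, compute m(α_i) mod 13:
  α_1 = 12: Horner steps 4 → 3, so m(12) = 3.
  α_2 = 11: Horner steps 4 → 12, so m(11) = 12.
  α_3 = 6: Horner steps 4 → 5, so m(6) = 5.
  α_4 = 5: Horner steps 4 → 1, so m(5) = 1.
  α_5 = 7: Horner steps 4 → 9, so m(7) = 9.
Codeword c = [3, 12, 5, 1, 9] ∈ F_13^5.


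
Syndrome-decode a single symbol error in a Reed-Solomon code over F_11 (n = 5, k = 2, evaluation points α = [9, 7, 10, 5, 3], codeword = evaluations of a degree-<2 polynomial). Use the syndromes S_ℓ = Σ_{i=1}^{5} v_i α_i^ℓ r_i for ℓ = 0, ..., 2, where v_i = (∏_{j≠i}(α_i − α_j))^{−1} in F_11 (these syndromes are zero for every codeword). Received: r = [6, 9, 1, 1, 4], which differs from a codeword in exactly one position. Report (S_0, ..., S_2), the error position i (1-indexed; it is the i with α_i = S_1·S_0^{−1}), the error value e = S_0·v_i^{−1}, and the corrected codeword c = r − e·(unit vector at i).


S = (4, 7, 4), error at position 3, error magnitude e = 2, c = [6, 9, 10, 1, 4].

Step 1: column multipliers v_i = (∏_{j≠i}(α_i − α_j))^{−1} mod 11.
  i = 1 (α = 9): (9−7)(9−10)(9−5)(9−3) = 2·(−1)·4·6 = −48 ≡ 7, so v_1 = 7^{−1} = 8 (mod 11).
  i = 2 (α = 7): (7−9)(7−10)(7−5)(7−3) = (−2)·(−3)·2·4 = 48 ≡ 4, so v_2 = 4^{−1} = 3 (mod 11).
  i = 3 (α = 10): (10−9)(10−7)(10−5)(10−3) = 1·3·5·7 = 105 ≡ 6, so v_3 = 6^{−1} = 2 (mod 11).
  i = 4 (α = 5): (5−9)(5−7)(5−10)(5−3) = (−4)·(−2)·(−5)·2 = −80 ≡ 8, so v_4 = 8^{−1} = 7 (mod 11).
  i = 5 (α = 3): (3−9)(3−7)(3−10)(3−5) = (−6)·(−4)·(−7)·(−2) = 336 ≡ 6, so v_5 = 6^{−1} = 2 (mod 11).
  v = [8, 3, 2, 7, 2].
Step 2: syndromes of r = [6, 9, 1, 1, 4] (all sums mod 11).
  S_0 = Σ v_i r_i = 8·6 + 3·9 + 2·1 + 7·1 + 2·4 = 92 ≡ 4.
  S_1 = Σ v_i α_i r_i = 8·9·6 + 3·7·9 + 2·10·1 + 7·5·1 + 2·3·4 = 700 ≡ 7.
  α_i^2 mod 11 = [4, 5, 1, 3, 9].
  S_2 = Σ v_i α_i^2 r_i = 8·4·6 + 3·5·9 + 2·1·1 + 7·3·1 + 2·9·4 = 422 ≡ 4.
  S = (4, 7, 4) ≠ 0, so r is not a codeword (an error is present).
Step 3: locate the error. For a single error e at position i, S_ℓ = v_i·e·α_i^ℓ, so α_err = S_1/S_0.
  S_0^{−1} = 4^{−1} = 3 (mod 11), so α_err = 7·3 = 21 ≡ 10 = α_3. Error position i = 3.
  Consistency check: S_2/S_1 = 4·8 = 32 ≡ 10 = α_err ✓ (single-error assumption holds).
Step 4: error magnitude e = S_0/v_3 = S_0·∏_{j≠3}(α_3 − α_j) = 4·6 = 24 ≡ 2 (mod 11).
Step 5: correct position 3: c_3 = r_3 − e = 1 − 2 ≡ 10 (mod 11). Hence c = [6, 9, 10, 1, 4].
  Check: interpolating c through the α_i gives m(x) = 3 + 4·x (degree < 2) with m(α_i) = c_i for every i, so c is indeed a codeword.


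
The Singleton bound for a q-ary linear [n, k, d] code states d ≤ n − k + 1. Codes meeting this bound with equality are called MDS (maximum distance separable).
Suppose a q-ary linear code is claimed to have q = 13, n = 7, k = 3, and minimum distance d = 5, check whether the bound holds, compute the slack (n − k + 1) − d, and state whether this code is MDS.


Singleton RHS = n − k + 1 = 5, slack = 0, bound satisfied, MDS.

Singleton bound: d ≤ n − k + 1.
Here n = 7, k = 3, so n − k + 1 = 5.
Given d = 5, check d ≤ 5: YES.
Slack = (n − k + 1) − d = 0.
The code is MDS (slack = 0).
Description: the claimed parameters are [7, 3, 5]_13; such a code would be MDS (meets Singleton bound).


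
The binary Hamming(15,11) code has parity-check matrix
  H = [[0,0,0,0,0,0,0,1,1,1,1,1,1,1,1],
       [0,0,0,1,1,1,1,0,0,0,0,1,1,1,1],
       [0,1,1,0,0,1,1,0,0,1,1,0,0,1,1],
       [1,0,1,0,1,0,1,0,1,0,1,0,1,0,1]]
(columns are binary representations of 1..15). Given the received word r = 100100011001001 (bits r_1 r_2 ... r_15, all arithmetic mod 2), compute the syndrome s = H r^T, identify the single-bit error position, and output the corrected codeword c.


s = (0, 1, 1, 1)^T, error position = 7, corrected codeword c = 100100111001001

Compute s = H r^T mod 2 one row at a time:
  s_1 = 1 + 1 + 0 + 0 + 1 + 0 + 0 + 1 = 4 ≡ 0 (mod 2).
  s_2 = 1 + 0 + 0 + 0 + 1 + 0 + 0 + 1 = 3 ≡ 1 (mod 2).
  s_3 = 0 + 0 + 0 + 0 + 0 + 0 + 0 + 1 = 1 ≡ 1 (mod 2).
  s_4 = 1 + 0 + 0 + 0 + 1 + 0 + 0 + 1 = 3 ≡ 1 (mod 2).
s = (0, 1, 1, 1)^T — this equals column 7 of H (binary 0111), so error is at position 7.
Correct: flip bit 7 of r = 100100011001001 to get c = 100100111001001.


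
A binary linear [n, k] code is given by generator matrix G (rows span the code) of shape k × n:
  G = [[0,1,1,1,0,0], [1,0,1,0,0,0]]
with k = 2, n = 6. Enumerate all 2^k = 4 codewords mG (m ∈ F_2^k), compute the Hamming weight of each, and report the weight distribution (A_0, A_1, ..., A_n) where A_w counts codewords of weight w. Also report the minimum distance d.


Weight distribution: A_0 = 1, A_2 = 1, A_3 = 2. Minimum distance d = 2.

Enumerate all 2^2 = 4 messages m ∈ F_2^2.
For each, compute codeword c = mG in F_2^6, then tally its weight.
  m = 00 → c = 000000, weight = 0.
  m = 10 → c = 011100, weight = 3.
  m = 01 → c = 101000, weight = 2.
  m = 11 → c = 110100, weight = 3.
Tally weights:
  weight 0: 1 codewords.
  weight 2: 1 codewords.
  weight 3: 2 codewords.
Minimum distance d = smallest w > 0 with A_w > 0 = 2.
Sanity: Σ A_w = 4 = 2^2 = 4 ✓.


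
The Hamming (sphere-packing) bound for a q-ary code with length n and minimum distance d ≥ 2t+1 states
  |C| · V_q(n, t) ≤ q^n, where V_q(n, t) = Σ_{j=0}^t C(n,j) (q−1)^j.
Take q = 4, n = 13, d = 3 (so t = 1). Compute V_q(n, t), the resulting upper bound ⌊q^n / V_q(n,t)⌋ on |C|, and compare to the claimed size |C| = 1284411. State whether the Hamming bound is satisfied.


V_q(n, t) = 40, q^n = 67108864, Hamming bound = 1677721, |C| = 1284411 ≤ bound (satisfied).

Step 1: Compute V_q(n, t) = Σ_{j=0}^1 C(n, j) (q−1)^j.
  j = 0: C(13,0)·(3)^0 = 1·1 = 1.
  j = 1: C(13,1)·(3)^1 = 13·3 = 39.
  V_q(n, t) = 1 + 39 = 40.
Step 2: q^n = 4^13 = 67108864.
Step 3: Hamming bound ⌊q^n / V_q(n,t)⌋ = ⌊67108864/40⌋ = 1677721.
Step 4: Compare |C| = 1284411 to 1677721: satisfied.
The claimed |C| lies below the Hamming bound.


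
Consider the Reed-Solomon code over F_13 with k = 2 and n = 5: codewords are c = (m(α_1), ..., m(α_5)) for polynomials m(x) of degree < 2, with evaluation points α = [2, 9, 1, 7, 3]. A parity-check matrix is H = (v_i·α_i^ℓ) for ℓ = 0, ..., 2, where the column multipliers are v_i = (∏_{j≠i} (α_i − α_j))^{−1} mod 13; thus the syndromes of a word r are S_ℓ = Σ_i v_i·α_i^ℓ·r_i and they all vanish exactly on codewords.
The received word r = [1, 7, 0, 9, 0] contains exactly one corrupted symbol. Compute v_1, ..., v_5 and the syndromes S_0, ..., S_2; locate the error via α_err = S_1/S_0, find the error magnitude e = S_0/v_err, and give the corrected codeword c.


S = (10, 10, 10), error at position 3, error magnitude e = 11, c = [1, 7, 2, 9, 0].

Step 1: column multipliers v_i = (∏_{j≠i}(α_i − α_j))^{−1} mod 13.
  i = 1 (α = 2): (2−9)(2−1)(2−7)(2−3) = (−7)·1·(−5)·(−1) = −35 ≡ 4, so v_1 = 4^{−1} = 10 (mod 13).
  i = 2 (α = 9): (9−2)(9−1)(9−7)(9−3) = 7·8·2·6 = 672 ≡ 9, so v_2 = 9^{−1} = 3 (mod 13).
  i = 3 (α = 1): (1−2)(1−9)(1−7)(1−3) = (−1)·(−8)·(−6)·(−2) = 96 ≡ 5, so v_3 = 5^{−1} = 8 (mod 13).
  i = 4 (α = 7): (7−2)(7−9)(7−1)(7−3) = 5·(−2)·6·4 = −240 ≡ 7, so v_4 = 7^{−1} = 2 (mod 13).
  i = 5 (α = 3): (3−2)(3−9)(3−1)(3−7) = 1·(−6)·2·(−4) = 48 ≡ 9, so v_5 = 9^{−1} = 3 (mod 13).
  v = [10, 3, 8, 2, 3].
Step 2: syndromes of r = [1, 7, 0, 9, 0] (all sums mod 13).
  S_0 = Σ v_i r_i = 10·1 + 3·7 + 8·0 + 2·9 + 3·0 = 49 ≡ 10.
  S_1 = Σ v_i α_i r_i = 10·2·1 + 3·9·7 + 8·1·0 + 2·7·9 + 3·3·0 = 335 ≡ 10.
  α_i^2 mod 13 = [4, 3, 1, 10, 9].
  S_2 = Σ v_i α_i^2 r_i = 10·4·1 + 3·3·7 + 8·1·0 + 2·10·9 + 3·9·0 = 283 ≡ 10.
  S = (10, 10, 10) ≠ 0, so r is not a codeword (an error is present).
Step 3: locate the error. For a single error e at position i, S_ℓ = v_i·e·α_i^ℓ, so α_err = S_1/S_0.
  S_0^{−1} = 10^{−1} = 4 (mod 13), so α_err = 10·4 = 40 ≡ 1 = α_3. Error position i = 3.
  Consistency check: S_2/S_1 = 10·4 = 40 ≡ 1 = α_err ✓ (single-error assumption holds).
Step 4: error magnitude e = S_0/v_3 = S_0·∏_{j≠3}(α_3 − α_j) = 10·5 = 50 ≡ 11 (mod 13).
Step 5: correct position 3: c_3 = r_3 − e = 0 − 11 ≡ 2 (mod 13). Hence c = [1, 7, 2, 9, 0].
  Check: interpolating c through the α_i gives m(x) = 3 + 12·x (degree < 2) with m(α_i) = c_i for every i, so c is indeed a codeword.


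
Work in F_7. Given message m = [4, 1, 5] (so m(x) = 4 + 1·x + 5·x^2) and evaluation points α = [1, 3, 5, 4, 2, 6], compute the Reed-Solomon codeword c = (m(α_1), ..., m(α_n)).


c = [3, 3, 1, 4, 5, 1]

Message polynomial: m(x) = 4 + 1·x + 5·x^2 (mod 7).
For each evaluation point α_i, compute m(α_i) mod 7:
  α_1 = 1: Horner steps 5 → 6 → 3, so m(1) = 3.
  α_2 = 3: Horner steps 5 → 2 → 3, so m(3) = 3.
  α_3 = 5: Horner steps 5 → 5 → 1, so m(5) = 1.
  α_4 = 4: Horner steps 5 → 0 → 4, so m(4) = 4.
  α_5 = 2: Horner steps 5 → 4 → 5, so m(2) = 5.
  α_6 = 6: Horner steps 5 → 3 → 1, so m(6) = 1.
Codeword c = [3, 3, 1, 4, 5, 1] ∈ F_7^6.


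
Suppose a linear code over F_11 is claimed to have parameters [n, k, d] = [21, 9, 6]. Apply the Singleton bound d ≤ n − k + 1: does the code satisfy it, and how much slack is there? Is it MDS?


Singleton RHS = n − k + 1 = 13, slack = 7, bound satisfied, not MDS.

Singleton bound: d ≤ n − k + 1.
Here n = 21, k = 9, so n − k + 1 = 13.
Given d = 6, check d ≤ 13: YES.
Slack = (n − k + 1) − d = 7.
The code is NOT MDS (slack = 7 > 0).
Description: the claimed parameters are [21, 9, 6]_11; such a code would be non-MDS.


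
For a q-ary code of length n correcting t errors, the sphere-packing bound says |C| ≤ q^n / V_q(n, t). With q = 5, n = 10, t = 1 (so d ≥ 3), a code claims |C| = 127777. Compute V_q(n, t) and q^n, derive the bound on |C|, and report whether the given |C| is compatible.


V_q(n, t) = 41, q^n = 9765625, Hamming bound = 238185, |C| = 127777 ≤ bound (satisfied).

Step 1: Compute V_q(n, t) = Σ_{j=0}^1 C(n, j) (q−1)^j.
  j = 0: C(10,0)·(4)^0 = 1·1 = 1.
  j = 1: C(10,1)·(4)^1 = 10·4 = 40.
  V_q(n, t) = 1 + 40 = 41.
Step 2: q^n = 5^10 = 9765625.
Step 3: Hamming bound ⌊q^n / V_q(n,t)⌋ = ⌊9765625/41⌋ = 238185.
Step 4: Compare |C| = 127777 to 238185: satisfied.
The claimed |C| lies below the Hamming bound.


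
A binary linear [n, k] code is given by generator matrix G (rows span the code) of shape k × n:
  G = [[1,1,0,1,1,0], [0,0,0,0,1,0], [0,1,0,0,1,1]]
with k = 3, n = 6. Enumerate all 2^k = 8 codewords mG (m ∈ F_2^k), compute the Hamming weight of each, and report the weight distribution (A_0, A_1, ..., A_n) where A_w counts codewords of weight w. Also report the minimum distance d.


Weight distribution: A_0 = 1, A_1 = 1, A_2 = 1, A_3 = 3, A_4 = 2. Minimum distance d = 1.

Enumerate all 2^3 = 8 messages m ∈ F_2^3.
For each, compute codeword c = mG in F_2^6, then tally its weight.
  m = 000 → c = 000000, weight = 0.
  m = 100 → c = 110110, weight = 4.
  m = 010 → c = 000010, weight = 1.
  m = 110 → c = 110100, weight = 3.
  m = 001 → c = 010011, weight = 3.
  m = 101 → c = 100101, weight = 3.
  m = 011 → c = 010001, weight = 2.
  m = 111 → c = 100111, weight = 4.
Tally weights:
  weight 0: 1 codewords.
  weight 1: 1 codewords.
  weight 2: 1 codewords.
  weight 3: 3 codewords.
  weight 4: 2 codewords.
Minimum distance d = smallest w > 0 with A_w > 0 = 1.
Sanity: Σ A_w = 8 = 2^3 = 8 ✓.


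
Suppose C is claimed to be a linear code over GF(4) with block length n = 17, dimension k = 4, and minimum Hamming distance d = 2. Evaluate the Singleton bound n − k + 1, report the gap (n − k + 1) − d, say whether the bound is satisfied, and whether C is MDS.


Singleton RHS = n − k + 1 = 14, slack = 12, bound satisfied, not MDS.

Singleton bound: d ≤ n − k + 1.
Here n = 17, k = 4, so n − k + 1 = 14.
Given d = 2, check d ≤ 14: YES.
Slack = (n − k + 1) − d = 12.
The code is NOT MDS (slack = 12 > 0).
Description: the claimed parameters are [17, 4, 2]_4; such a code would be non-MDS.


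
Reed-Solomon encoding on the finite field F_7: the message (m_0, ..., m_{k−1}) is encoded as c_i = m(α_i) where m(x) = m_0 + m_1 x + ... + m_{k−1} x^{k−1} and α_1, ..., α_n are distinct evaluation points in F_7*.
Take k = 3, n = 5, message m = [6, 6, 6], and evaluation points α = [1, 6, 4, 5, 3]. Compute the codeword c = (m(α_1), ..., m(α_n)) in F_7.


c = [4, 6, 0, 4, 1]

Message polynomial: m(x) = 6 + 6·x + 6·x^2 (mod 7).
For each evaluation point α_i, compute m(α_i) mod 7:
  α_1 = 1: Horner steps 6 → 5 → 4, so m(1) = 4.
  α_2 = 6: Horner steps 6 → 0 → 6, so m(6) = 6.
  α_3 = 4: Horner steps 6 → 2 → 0, so m(4) = 0.
  α_4 = 5: Horner steps 6 → 1 → 4, so m(5) = 4.
  α_5 = 3: Horner steps 6 → 3 → 1, so m(3) = 1.
Codeword c = [4, 6, 0, 4, 1] ∈ F_7^5.


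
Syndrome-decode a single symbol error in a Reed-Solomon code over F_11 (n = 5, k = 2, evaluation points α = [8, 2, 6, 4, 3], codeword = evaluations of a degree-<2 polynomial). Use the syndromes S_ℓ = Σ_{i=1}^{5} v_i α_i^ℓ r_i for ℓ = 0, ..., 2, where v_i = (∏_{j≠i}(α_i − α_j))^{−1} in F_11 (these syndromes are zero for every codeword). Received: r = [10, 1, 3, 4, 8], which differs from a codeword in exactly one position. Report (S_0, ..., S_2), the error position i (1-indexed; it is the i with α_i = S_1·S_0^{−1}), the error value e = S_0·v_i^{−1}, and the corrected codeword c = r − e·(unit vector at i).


S = (1, 6, 3), error at position 3, error magnitude e = 7, c = [10, 1, 7, 4, 8].

Step 1: column multipliers v_i = (∏_{j≠i}(α_i − α_j))^{−1} mod 11.
  i = 1 (α = 8): (8−2)(8−6)(8−4)(8−3) = 6·2·4·5 = 240 ≡ 9, so v_1 = 9^{−1} = 5 (mod 11).
  i = 2 (α = 2): (2−8)(2−6)(2−4)(2−3) = (−6)·(−4)·(−2)·(−1) = 48 ≡ 4, so v_2 = 4^{−1} = 3 (mod 11).
  i = 3 (α = 6): (6−8)(6−2)(6−4)(6−3) = (−2)·4·2·3 = −48 ≡ 7, so v_3 = 7^{−1} = 8 (mod 11).
  i = 4 (α = 4): (4−8)(4−2)(4−6)(4−3) = (−4)·2·(−2)·1 = 16 ≡ 5, so v_4 = 5^{−1} = 9 (mod 11).
  i = 5 (α = 3): (3−8)(3−2)(3−6)(3−4) = (−5)·1·(−3)·(−1) = −15 ≡ 7, so v_5 = 7^{−1} = 8 (mod 11).
  v = [5, 3, 8, 9, 8].
Step 2: syndromes of r = [10, 1, 3, 4, 8] (all sums mod 11).
  S_0 = Σ v_i r_i = 5·10 + 3·1 + 8·3 + 9·4 + 8·8 = 177 ≡ 1.
  S_1 = Σ v_i α_i r_i = 5·8·10 + 3·2·1 + 8·6·3 + 9·4·4 + 8·3·8 = 886 ≡ 6.
  α_i^2 mod 11 = [9, 4, 3, 5, 9].
  S_2 = Σ v_i α_i^2 r_i = 5·9·10 + 3·4·1 + 8·3·3 + 9·5·4 + 8·9·8 = 1290 ≡ 3.
  S = (1, 6, 3) ≠ 0, so r is not a codeword (an error is present).
Step 3: locate the error. For a single error e at position i, S_ℓ = v_i·e·α_i^ℓ, so α_err = S_1/S_0.
  S_0^{−1} = 1^{−1} = 1 (mod 11), so α_err = 6·1 = 6 ≡ 6 = α_3. Error position i = 3.
  Consistency check: S_2/S_1 = 3·2 = 6 ≡ 6 = α_err ✓ (single-error assumption holds).
Step 4: error magnitude e = S_0/v_3 = S_0·∏_{j≠3}(α_3 − α_j) = 1·7 = 7 ≡ 7 (mod 11).
Step 5: correct position 3: c_3 = r_3 − e = 3 − 7 ≡ 7 (mod 11). Hence c = [10, 1, 7, 4, 8].
  Check: interpolating c through the α_i gives m(x) = 9 + 7·x (degree < 2) with m(α_i) = c_i for every i, so c is indeed a codeword.


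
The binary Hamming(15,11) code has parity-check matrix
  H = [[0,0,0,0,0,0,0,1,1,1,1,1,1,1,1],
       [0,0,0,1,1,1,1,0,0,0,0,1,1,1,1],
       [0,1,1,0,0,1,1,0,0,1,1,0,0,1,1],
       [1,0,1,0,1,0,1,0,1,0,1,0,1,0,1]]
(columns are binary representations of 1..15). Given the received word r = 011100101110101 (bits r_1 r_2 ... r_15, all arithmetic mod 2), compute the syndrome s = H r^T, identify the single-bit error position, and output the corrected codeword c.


s = (1, 0, 0, 0)^T, error position = 8, corrected codeword c = 011100111110101

Compute s = H r^T mod 2 one row at a time:
  s_1 = 0 + 1 + 1 + 1 + 0 + 1 + 0 + 1 = 5 ≡ 1 (mod 2).
  s_2 = 1 + 0 + 0 + 1 + 0 + 1 + 0 + 1 = 4 ≡ 0 (mod 2).
  s_3 = 1 + 1 + 0 + 1 + 1 + 1 + 0 + 1 = 6 ≡ 0 (mod 2).
  s_4 = 0 + 1 + 0 + 1 + 1 + 1 + 1 + 1 = 6 ≡ 0 (mod 2).
s = (1, 0, 0, 0)^T — this equals column 8 of H (binary 1000), so error is at position 8.
Correct: flip bit 8 of r = 011100101110101 to get c = 011100111110101.


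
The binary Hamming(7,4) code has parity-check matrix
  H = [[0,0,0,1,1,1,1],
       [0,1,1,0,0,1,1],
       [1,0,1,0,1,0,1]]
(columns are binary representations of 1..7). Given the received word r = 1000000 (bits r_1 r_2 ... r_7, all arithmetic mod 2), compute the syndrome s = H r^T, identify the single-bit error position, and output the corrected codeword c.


s = (0, 0, 1)^T, error position = 1, corrected codeword c = 0000000

Compute s = H r^T mod 2 one row at a time:
  s_1 = 0 + 0 + 0 + 0 = 0 ≡ 0 (mod 2).
  s_2 = 0 + 0 + 0 + 0 = 0 ≡ 0 (mod 2).
  s_3 = 1 + 0 + 0 + 0 = 1 ≡ 1 (mod 2).
s = (0, 0, 1)^T — this equals column 1 of H (binary 001), so error is at position 1.
Correct: flip bit 1 of r = 1000000 to get c = 0000000.


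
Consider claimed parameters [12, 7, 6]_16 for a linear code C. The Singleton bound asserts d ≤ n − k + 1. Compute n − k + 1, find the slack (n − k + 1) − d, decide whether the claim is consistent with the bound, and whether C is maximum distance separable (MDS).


Singleton RHS = n − k + 1 = 6, slack = 0, bound satisfied, MDS.

Singleton bound: d ≤ n − k + 1.
Here n = 12, k = 7, so n − k + 1 = 6.
Given d = 6, check d ≤ 6: YES.
Slack = (n − k + 1) − d = 0.
The code is MDS (slack = 0).
Description: the claimed parameters are [12, 7, 6]_16; such a code would be MDS (meets Singleton bound).


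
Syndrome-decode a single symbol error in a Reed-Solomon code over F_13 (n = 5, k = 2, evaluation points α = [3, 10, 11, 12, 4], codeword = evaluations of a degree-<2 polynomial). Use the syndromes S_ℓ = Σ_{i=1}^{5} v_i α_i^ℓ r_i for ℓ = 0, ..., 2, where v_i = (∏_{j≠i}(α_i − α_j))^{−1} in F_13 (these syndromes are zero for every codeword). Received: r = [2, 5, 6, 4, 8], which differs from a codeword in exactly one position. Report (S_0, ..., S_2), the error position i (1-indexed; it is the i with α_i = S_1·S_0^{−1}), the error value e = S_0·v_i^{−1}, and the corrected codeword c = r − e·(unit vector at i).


S = (11, 4, 5), error at position 3, error magnitude e = 8, c = [2, 5, 11, 4, 8].

Step 1: column multipliers v_i = (∏_{j≠i}(α_i − α_j))^{−1} mod 13.
  i = 1 (α = 3): (3−10)(3−11)(3−12)(3−4) = (−7)·(−8)·(−9)·(−1) = 504 ≡ 10, so v_1 = 10^{−1} = 4 (mod 13).
  i = 2 (α = 10): (10−3)(10−11)(10−12)(10−4) = 7·(−1)·(−2)·6 = 84 ≡ 6, so v_2 = 6^{−1} = 11 (mod 13).
  i = 3 (α = 11): (11−3)(11−10)(11−12)(11−4) = 8·1·(−1)·7 = −56 ≡ 9, so v_3 = 9^{−1} = 3 (mod 13).
  i = 4 (α = 12): (12−3)(12−10)(12−11)(12−4) = 9·2·1·8 = 144 ≡ 1, so v_4 = 1^{−1} = 1 (mod 13).
  i = 5 (α = 4): (4−3)(4−10)(4−11)(4−12) = 1·(−6)·(−7)·(−8) = −336 ≡ 2, so v_5 = 2^{−1} = 7 (mod 13).
  v = [4, 11, 3, 1, 7].
Step 2: syndromes of r = [2, 5, 6, 4, 8] (all sums mod 13).
  S_0 = Σ v_i r_i = 4·2 + 11·5 + 3·6 + 1·4 + 7·8 = 141 ≡ 11.
  S_1 = Σ v_i α_i r_i = 4·3·2 + 11·10·5 + 3·11·6 + 1·12·4 + 7·4·8 = 1044 ≡ 4.
  α_i^2 mod 13 = [9, 9, 4, 1, 3].
  S_2 = Σ v_i α_i^2 r_i = 4·9·2 + 11·9·5 + 3·4·6 + 1·1·4 + 7·3·8 = 811 ≡ 5.
  S = (11, 4, 5) ≠ 0, so r is not a codeword (an error is present).
Step 3: locate the error. For a single error e at position i, S_ℓ = v_i·e·α_i^ℓ, so α_err = S_1/S_0.
  S_0^{−1} = 11^{−1} = 6 (mod 13), so α_err = 4·6 = 24 ≡ 11 = α_3. Error position i = 3.
  Consistency check: S_2/S_1 = 5·10 = 50 ≡ 11 = α_err ✓ (single-error assumption holds).
Step 4: error magnitude e = S_0/v_3 = S_0·∏_{j≠3}(α_3 − α_j) = 11·9 = 99 ≡ 8 (mod 13).
Step 5: correct position 3: c_3 = r_3 − e = 6 − 8 ≡ 11 (mod 13). Hence c = [2, 5, 11, 4, 8].
  Check: interpolating c through the α_i gives m(x) = 10 + 6·x (degree < 2) with m(α_i) = c_i for every i, so c is indeed a codeword.


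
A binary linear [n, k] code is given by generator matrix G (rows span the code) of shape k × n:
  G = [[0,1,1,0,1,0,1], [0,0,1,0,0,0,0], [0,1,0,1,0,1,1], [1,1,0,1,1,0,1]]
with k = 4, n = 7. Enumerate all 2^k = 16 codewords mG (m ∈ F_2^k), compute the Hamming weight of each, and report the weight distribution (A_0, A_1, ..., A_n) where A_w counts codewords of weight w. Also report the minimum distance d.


Weight distribution: A_0 = 1, A_1 = 1, A_2 = 1, A_3 = 4, A_4 = 5, A_5 = 3, A_6 = 1. Minimum distance d = 1.

Enumerate all 2^4 = 16 messages m ∈ F_2^4.
For each, compute codeword c = mG in F_2^7, then tally its weight.
  m = 0000 → c = 0000000, weight = 0.
  m = 1000 → c = 0110101, weight = 4.
  m = 0100 → c = 0010000, weight = 1.
  m = 1100 → c = 0100101, weight = 3.
  m = 0010 → c = 0101011, weight = 4.
  m = 1010 → c = 0011110, weight = 4.
  m = 0110 → c = 0111011, weight = 5.
  m = 1110 → c = 0001110, weight = 3.
  m = 0001 → c = 1101101, weight = 5.
  m = 1001 → c = 1011000, weight = 3.
  m = 0101 → c = 1111101, weight = 6.
  m = 1101 → c = 1001000, weight = 2.
  m = 0011 → c = 1000110, weight = 3.
  m = 1011 → c = 1110011, weight = 5.
  m = 0111 → c = 1010110, weight = 4.
  m = 1111 → c = 1100011, weight = 4.
Tally weights:
  weight 0: 1 codewords.
  weight 1: 1 codewords.
  weight 2: 1 codewords.
  weight 3: 4 codewords.
  weight 4: 5 codewords.
  weight 5: 3 codewords.
  weight 6: 1 codewords.
Minimum distance d = smallest w > 0 with A_w > 0 = 1.
Sanity: Σ A_w = 16 = 2^4 = 16 ✓.


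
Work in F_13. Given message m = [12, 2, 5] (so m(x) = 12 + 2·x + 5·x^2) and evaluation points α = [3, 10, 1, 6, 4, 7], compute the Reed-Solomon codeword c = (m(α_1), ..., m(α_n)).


c = [11, 12, 6, 9, 9, 11]

Message polynomial: m(x) = 12 + 2·x + 5·x^2 (mod 13).
For each evaluation point α_i, compute m(α_i) mod 13:
  α_1 = 3: Horner steps 5 → 4 → 11, so m(3) = 11.
  α_2 = 10: Horner steps 5 → 0 → 12, so m(10) = 12.
  α_3 = 1: Horner steps 5 → 7 → 6, so m(1) = 6.
  α_4 = 6: Horner steps 5 → 6 → 9, so m(6) = 9.
  α_5 = 4: Horner steps 5 → 9 → 9, so m(4) = 9.
  α_6 = 7: Horner steps 5 → 11 → 11, so m(7) = 11.
Codeword c = [11, 12, 6, 9, 9, 11] ∈ F_13^6.
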